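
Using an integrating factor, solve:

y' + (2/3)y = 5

Using integrating factor method:

General solution: y = 15/2 + Ce^(-2x/3)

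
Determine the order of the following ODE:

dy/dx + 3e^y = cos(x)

The order is 1 (highest derivative is of order 1).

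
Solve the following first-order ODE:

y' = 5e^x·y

Separating variables and integrating:
ln|y| = 5e^x + C

General solution: y = Ce^(5e^x)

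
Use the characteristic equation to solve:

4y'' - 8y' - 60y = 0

Characteristic equation: 4r² - 8r - 60 = 0
Divide by 4: r² - 2r - 15 = 0
Roots: r = 5, -3 (distinct real)
General solution: y = C₁e^(5x) + C₂e^(-3x)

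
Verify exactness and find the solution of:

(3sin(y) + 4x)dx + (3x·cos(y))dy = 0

Verify exactness: ∂M/∂y = ∂N/∂x ✓
Find F(x,y) such that ∂F/∂x = M, ∂F/∂y = N
Solution: 3x·sin(y) + 2x² = C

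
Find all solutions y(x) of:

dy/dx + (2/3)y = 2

Using integrating factor method:

General solution: y = 3 + Ce^(-2x/3)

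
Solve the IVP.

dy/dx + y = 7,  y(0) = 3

General solution: y = 7 + Ce^(-x)
Applying y(0) = 3: C = 3 - 7 = -4
Particular solution: y = 7 - 4e^(-x)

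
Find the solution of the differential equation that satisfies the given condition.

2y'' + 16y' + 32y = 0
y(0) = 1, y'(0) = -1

General solution: y = (C₁ + C₂x)e^(-4x)
Repeated root r = -4
Applying ICs: C₁ = 1, C₂ = 3
Particular solution: y = (1 + 3x)e^(-4x)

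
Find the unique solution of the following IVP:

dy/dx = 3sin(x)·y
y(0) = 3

General solution: y = Ce^(-3cos(x))
Applying IC y(0) = 3:
Particular solution: y = 3e^(3(1-cos(x)))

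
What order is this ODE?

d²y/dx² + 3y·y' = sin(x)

The order is 2 (highest derivative is of order 2).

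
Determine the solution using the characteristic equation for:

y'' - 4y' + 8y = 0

Characteristic equation: r² - 4r + 8 = 0
Roots: r = 2 ± 2i (complex conjugates)
General solution: y = e^(2x)(C₁cos(2x) + C₂sin(2x))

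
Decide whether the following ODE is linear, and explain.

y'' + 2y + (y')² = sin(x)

Nonlinear ((y')² term)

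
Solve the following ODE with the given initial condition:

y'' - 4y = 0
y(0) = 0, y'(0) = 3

General solution: y = C₁e^(2x) + C₂e^(-2x)
Applying ICs: C₁ = 3/4, C₂ = -3/4
Particular solution: y = (3/4)e^(2x) - (3/4)e^(-2x)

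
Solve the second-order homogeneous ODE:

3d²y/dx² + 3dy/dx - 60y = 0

Characteristic equation: 3r² + 3r - 60 = 0
Divide by 3: r² + r - 20 = 0
Roots: r = 4, -5 (distinct real)
General solution: y = C₁e^(4x) + C₂e^(-5x)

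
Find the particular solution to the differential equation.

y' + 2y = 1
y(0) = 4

General solution: y = 1/2 + Ce^(-2x)
Applying y(0) = 4: C = 4 - 1/2 = 7/2
Particular solution: y = 1/2 + (7/2)e^(-2x)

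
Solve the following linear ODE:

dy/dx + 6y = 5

Using integrating factor method:

General solution: y = 5/6 + Ce^(-6x)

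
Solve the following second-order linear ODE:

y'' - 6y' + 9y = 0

Characteristic equation: r² - 6r + 9 = 0
Factored: (r - 3)² = 0
Repeated root: r = 3
General solution: y = (C₁ + C₂x)e^(3x)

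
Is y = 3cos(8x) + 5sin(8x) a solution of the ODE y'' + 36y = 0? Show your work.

Verification:
y'' = -192cos(8x) - 320sin(8x)
y'' + 36y ≠ 0 (frequency mismatch: got 64 instead of 36)

No, it is not a solution.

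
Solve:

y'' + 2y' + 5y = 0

Characteristic equation: r² + 2r + 5 = 0
Roots: r = -1 ± 2i (complex conjugates)
General solution: y = e^(-x)(C₁cos(2x) + C₂sin(2x))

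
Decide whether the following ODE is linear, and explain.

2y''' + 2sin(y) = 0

Nonlinear (sin(y) is nonlinear in y)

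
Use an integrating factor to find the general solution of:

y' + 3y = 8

Using integrating factor method:

General solution: y = 8/3 + Ce^(-3x)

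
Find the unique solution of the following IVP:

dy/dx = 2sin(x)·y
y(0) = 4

General solution: y = Ce^(-2cos(x))
Applying IC y(0) = 4:
Particular solution: y = 4e^(2(1-cos(x)))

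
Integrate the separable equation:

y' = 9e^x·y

Separating variables and integrating:
ln|y| = 9e^x + C

General solution: y = Ce^(9e^x)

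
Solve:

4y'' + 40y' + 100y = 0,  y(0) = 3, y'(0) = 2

General solution: y = (C₁ + C₂x)e^(-5x)
Repeated root r = -5
Applying ICs: C₁ = 3, C₂ = 17
Particular solution: y = (3 + 17x)e^(-5x)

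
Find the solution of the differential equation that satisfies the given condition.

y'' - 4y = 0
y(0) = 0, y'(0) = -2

General solution: y = C₁e^(2x) + C₂e^(-2x)
Applying ICs: C₁ = -1/2, C₂ = 1/2
Particular solution: y = -(1/2)e^(2x) + (1/2)e^(-2x)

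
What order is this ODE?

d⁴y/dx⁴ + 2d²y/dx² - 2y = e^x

The order is 4 (highest derivative is of order 4).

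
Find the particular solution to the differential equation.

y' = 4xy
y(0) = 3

General solution: y = Ce^(2x²)
Applying IC y(0) = 3:
Particular solution: y = 3e^(2x²)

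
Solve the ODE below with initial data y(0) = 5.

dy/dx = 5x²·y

General solution: y = Ce^(5x³/3)
Applying IC y(0) = 5:
Particular solution: y = 5e^(5x³/3)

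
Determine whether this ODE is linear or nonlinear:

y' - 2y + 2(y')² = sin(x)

Nonlinear ((y')² term)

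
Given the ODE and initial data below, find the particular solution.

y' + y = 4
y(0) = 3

General solution: y = 4 + Ce^(-x)
Applying y(0) = 3: C = 3 - 4 = -1
Particular solution: y = 4 - e^(-x)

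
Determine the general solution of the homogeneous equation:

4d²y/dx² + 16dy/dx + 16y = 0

Characteristic equation: 4r² + 16r + 16 = 0
Divide by 4: r² + 4r + 4 = 0
Factored: (r + 2)² = 0
Repeated root: r = -2
General solution: y = (C₁ + C₂x)e^(-2x)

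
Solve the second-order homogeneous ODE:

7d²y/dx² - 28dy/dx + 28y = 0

Characteristic equation: 7r² - 28r + 28 = 0
Divide by 7: r² - 4r + 4 = 0
Factored: (r - 2)² = 0
Repeated root: r = 2
General solution: y = (C₁ + C₂x)e^(2x)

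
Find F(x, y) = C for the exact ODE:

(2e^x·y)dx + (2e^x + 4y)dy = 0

Verify exactness: ∂M/∂y = ∂N/∂x ✓
Find F(x,y) such that ∂F/∂x = M, ∂F/∂y = N
Solution: 2e^x·y + 2y² = C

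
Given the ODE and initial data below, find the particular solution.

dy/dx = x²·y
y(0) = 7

General solution: y = Ce^(x³/3)
Applying IC y(0) = 7:
Particular solution: y = 7e^(x³/3)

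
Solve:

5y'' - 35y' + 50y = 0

Characteristic equation: 5r² - 35r + 50 = 0
Divide by 5: r² - 7r + 10 = 0
Roots: r = 2, 5 (distinct real)
General solution: y = C₁e^(2x) + C₂e^(5x)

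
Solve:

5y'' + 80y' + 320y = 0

Characteristic equation: 5r² + 80r + 320 = 0
Divide by 5: r² + 16r + 64 = 0
Factored: (r + 8)² = 0
Repeated root: r = -8
General solution: y = (C₁ + C₂x)e^(-8x)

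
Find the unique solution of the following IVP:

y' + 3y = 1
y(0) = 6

General solution: y = 1/3 + Ce^(-3x)
Applying y(0) = 6: C = 6 - 1/3 = 17/3
Particular solution: y = 1/3 + (17/3)e^(-3x)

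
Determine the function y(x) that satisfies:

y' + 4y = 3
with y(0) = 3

General solution: y = 3/4 + Ce^(-4x)
Applying y(0) = 3: C = 3 - 3/4 = 9/4
Particular solution: y = 3/4 + (9/4)e^(-4x)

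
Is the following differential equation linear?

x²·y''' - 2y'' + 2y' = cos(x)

Yes. Linear (y and its derivatives appear to the first power only, no products of y terms)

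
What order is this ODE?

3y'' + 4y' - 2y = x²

The order is 2 (highest derivative is of order 2).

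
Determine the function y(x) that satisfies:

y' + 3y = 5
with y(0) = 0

General solution: y = 5/3 + Ce^(-3x)
Applying y(0) = 0: C = 0 - 5/3 = -5/3
Particular solution: y = 5/3 - (5/3)e^(-3x)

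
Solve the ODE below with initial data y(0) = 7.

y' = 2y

General solution: y = Ce^(2x)
Applying IC y(0) = 7:
Particular solution: y = 7e^(2x)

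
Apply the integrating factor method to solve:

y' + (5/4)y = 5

Using integrating factor method:

General solution: y = 4 + Ce^(-5x/4)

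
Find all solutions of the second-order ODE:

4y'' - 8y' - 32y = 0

Characteristic equation: 4r² - 8r - 32 = 0
Divide by 4: r² - 2r - 8 = 0
Roots: r = 4, -2 (distinct real)
General solution: y = C₁e^(4x) + C₂e^(-2x)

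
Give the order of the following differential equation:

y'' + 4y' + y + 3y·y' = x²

The order is 2 (highest derivative is of order 2).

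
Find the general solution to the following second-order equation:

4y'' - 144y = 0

Characteristic equation: 4r² - 144 = 0
Divide by 4: r² - 36 = 0
Roots: r = 6, -6 (distinct real)
General solution: y = C₁e^(6x) + C₂e^(-6x)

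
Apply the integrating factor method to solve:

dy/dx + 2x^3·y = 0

Using integrating factor method:

General solution: y = Ce^(-x^4/2)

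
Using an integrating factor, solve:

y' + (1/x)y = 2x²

Using integrating factor method:

General solution: y = (1/2)x^3 + C/x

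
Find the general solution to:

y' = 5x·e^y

Separating variables and integrating:
-e^(-y) = 5x²/2 + C

General solution: y = -ln(C - 5x²/2)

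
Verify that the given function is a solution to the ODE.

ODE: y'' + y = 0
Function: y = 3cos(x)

Verification:
y'' = -3cos(x)
y'' + y = 0 ✓

Yes, it is a solution.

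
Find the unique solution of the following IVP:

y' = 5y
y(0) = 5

General solution: y = Ce^(5x)
Applying IC y(0) = 5:
Particular solution: y = 5e^(5x)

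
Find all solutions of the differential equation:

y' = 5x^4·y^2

Separating variables and integrating:
-1/y = x^5 + C

General solution: y^-1 = -x^5 + C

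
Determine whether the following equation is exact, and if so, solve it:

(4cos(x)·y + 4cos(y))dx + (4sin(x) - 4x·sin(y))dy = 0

Verify exactness: ∂M/∂y = ∂N/∂x ✓
Find F(x,y) such that ∂F/∂x = M, ∂F/∂y = N
Solution: 4sin(x)·y + 4x·cos(y) = C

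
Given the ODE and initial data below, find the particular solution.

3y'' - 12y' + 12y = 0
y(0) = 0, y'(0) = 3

General solution: y = (C₁ + C₂x)e^(2x)
Repeated root r = 2
Applying ICs: C₁ = 0, C₂ = 3
Particular solution: y = 3xe^(2x)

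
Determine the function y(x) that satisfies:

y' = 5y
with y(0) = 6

General solution: y = Ce^(5x)
Applying IC y(0) = 6:
Particular solution: y = 6e^(5x)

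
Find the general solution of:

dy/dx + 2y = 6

Using integrating factor method:

General solution: y = 3 + Ce^(-2x)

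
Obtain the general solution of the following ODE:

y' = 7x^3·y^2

Separating variables and integrating:
-1/y = 7x^4/4 + C

General solution: y^-1 = (-7/4)x^4 + C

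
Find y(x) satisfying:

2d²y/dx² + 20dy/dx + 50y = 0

Characteristic equation: 2r² + 20r + 50 = 0
Divide by 2: r² + 10r + 25 = 0
Factored: (r + 5)² = 0
Repeated root: r = -5
General solution: y = (C₁ + C₂x)e^(-5x)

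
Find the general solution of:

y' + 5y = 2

Using integrating factor method:

General solution: y = 2/5 + Ce^(-5x)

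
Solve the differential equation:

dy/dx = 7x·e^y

Separating variables and integrating:
-e^(-y) = 7x²/2 + C

General solution: y = -ln(C - 7x²/2)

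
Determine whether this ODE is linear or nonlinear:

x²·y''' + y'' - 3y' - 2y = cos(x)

Linear (y and its derivatives appear to the first power only, no products of y terms)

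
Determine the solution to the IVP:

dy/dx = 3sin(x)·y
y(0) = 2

General solution: y = Ce^(-3cos(x))
Applying IC y(0) = 2:
Particular solution: y = 2e^(3(1-cos(x)))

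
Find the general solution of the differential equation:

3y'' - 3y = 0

Characteristic equation: 3r² - 3 = 0
Divide by 3: r² - 1 = 0
Roots: r = 1, -1 (distinct real)
General solution: y = C₁e^x + C₂e^(-x)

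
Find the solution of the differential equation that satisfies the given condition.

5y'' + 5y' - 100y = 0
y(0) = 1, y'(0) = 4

General solution: y = C₁e^(4x) + C₂e^(-5x)
Applying ICs: C₁ = 1, C₂ = 0
Particular solution: y = e^(4x)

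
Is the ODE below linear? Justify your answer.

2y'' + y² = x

No. Nonlinear (y² term)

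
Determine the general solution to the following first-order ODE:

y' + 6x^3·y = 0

Using integrating factor method:

General solution: y = Ce^(-3x^4/2)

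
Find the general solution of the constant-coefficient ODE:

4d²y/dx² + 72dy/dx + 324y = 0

Characteristic equation: 4r² + 72r + 324 = 0
Divide by 4: r² + 18r + 81 = 0
Factored: (r + 9)² = 0
Repeated root: r = -9
General solution: y = (C₁ + C₂x)e^(-9x)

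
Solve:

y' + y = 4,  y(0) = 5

General solution: y = 4 + Ce^(-x)
Applying y(0) = 5: C = 5 - 4 = 1
Particular solution: y = 4 + e^(-x)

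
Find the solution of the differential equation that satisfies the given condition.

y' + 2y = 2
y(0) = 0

General solution: y = 1 + Ce^(-2x)
Applying y(0) = 0: C = 0 - 1 = -1
Particular solution: y = 1 - e^(-2x)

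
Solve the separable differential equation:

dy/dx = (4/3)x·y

Separating variables and integrating:
ln|y| = 2x^2/3 + C

General solution: y = Ce^(2x^2/3)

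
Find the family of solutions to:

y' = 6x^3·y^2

Separating variables and integrating:
-1/y = 3x^4/2 + C

General solution: y^-1 = (-3/2)x^4 + C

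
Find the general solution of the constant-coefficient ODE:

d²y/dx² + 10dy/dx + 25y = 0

Characteristic equation: r² + 10r + 25 = 0
Factored: (r + 5)² = 0
Repeated root: r = -5
General solution: y = (C₁ + C₂x)e^(-5x)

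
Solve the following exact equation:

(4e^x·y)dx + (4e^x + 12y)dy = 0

Verify exactness: ∂M/∂y = ∂N/∂x ✓
Find F(x,y) such that ∂F/∂x = M, ∂F/∂y = N
Solution: 4e^x·y + 6y² = C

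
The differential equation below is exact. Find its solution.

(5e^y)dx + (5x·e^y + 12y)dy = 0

Verify exactness: ∂M/∂y = ∂N/∂x ✓
Find F(x,y) such that ∂F/∂x = M, ∂F/∂y = N
Solution: 5x·e^y + 6y² = C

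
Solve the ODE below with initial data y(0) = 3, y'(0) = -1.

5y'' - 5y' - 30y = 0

General solution: y = C₁e^(3x) + C₂e^(-2x)
Applying ICs: C₁ = 1, C₂ = 2
Particular solution: y = e^(3x) + 2e^(-2x)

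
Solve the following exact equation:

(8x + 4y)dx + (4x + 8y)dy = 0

Verify exactness: ∂M/∂y = ∂N/∂x ✓
Find F(x,y) such that ∂F/∂x = M, ∂F/∂y = N
Solution: 4x² + 4xy + 4y² = C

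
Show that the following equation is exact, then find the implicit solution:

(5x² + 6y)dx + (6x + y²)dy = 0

Verify exactness: ∂M/∂y = ∂N/∂x ✓
Find F(x,y) such that ∂F/∂x = M, ∂F/∂y = N
Solution: 5x³/3 + 6xy + y³/3 = C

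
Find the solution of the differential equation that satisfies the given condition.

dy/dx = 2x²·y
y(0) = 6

General solution: y = Ce^(2x³/3)
Applying IC y(0) = 6:
Particular solution: y = 6e^(2x³/3)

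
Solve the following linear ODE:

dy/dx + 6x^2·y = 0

Using integrating factor method:

General solution: y = Ce^(-2x^3)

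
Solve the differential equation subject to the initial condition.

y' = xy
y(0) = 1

General solution: y = Ce^(x²/2)
Applying IC y(0) = 1:
Particular solution: y = e^(x²/2)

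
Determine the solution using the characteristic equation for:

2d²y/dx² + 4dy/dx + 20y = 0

Characteristic equation: 2r² + 4r + 20 = 0
Divide by 2: r² + 2r + 10 = 0
Roots: r = -1 ± 3i (complex conjugates)
General solution: y = e^(-x)(C₁cos(3x) + C₂sin(3x))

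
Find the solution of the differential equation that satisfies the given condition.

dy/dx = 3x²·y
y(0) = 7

General solution: y = Ce^(x³)
Applying IC y(0) = 7:
Particular solution: y = 7e^(x³)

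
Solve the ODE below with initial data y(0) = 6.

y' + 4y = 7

General solution: y = 7/4 + Ce^(-4x)
Applying y(0) = 6: C = 6 - 7/4 = 17/4
Particular solution: y = 7/4 + (17/4)e^(-4x)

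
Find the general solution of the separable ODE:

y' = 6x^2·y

Separating variables and integrating:
ln|y| = 2x^3 + C

General solution: y = Ce^(2x^3)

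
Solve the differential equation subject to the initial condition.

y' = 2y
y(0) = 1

General solution: y = Ce^(2x)
Applying IC y(0) = 1:
Particular solution: y = e^(2x)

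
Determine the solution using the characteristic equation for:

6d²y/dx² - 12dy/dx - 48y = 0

Characteristic equation: 6r² - 12r - 48 = 0
Divide by 6: r² - 2r - 8 = 0
Roots: r = 4, -2 (distinct real)
General solution: y = C₁e^(4x) + C₂e^(-2x)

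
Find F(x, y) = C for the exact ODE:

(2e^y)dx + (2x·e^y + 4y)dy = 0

Verify exactness: ∂M/∂y = ∂N/∂x ✓
Find F(x,y) such that ∂F/∂x = M, ∂F/∂y = N
Solution: 2x·e^y + 2y² = C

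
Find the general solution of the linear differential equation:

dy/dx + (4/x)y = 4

Using integrating factor method:

General solution: y = (4/5)x + Cx^(-4)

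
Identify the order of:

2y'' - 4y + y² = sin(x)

The order is 2 (highest derivative is of order 2).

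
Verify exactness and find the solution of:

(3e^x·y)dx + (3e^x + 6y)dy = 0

Verify exactness: ∂M/∂y = ∂N/∂x ✓
Find F(x,y) such that ∂F/∂x = M, ∂F/∂y = N
Solution: 3e^x·y + 3y² = C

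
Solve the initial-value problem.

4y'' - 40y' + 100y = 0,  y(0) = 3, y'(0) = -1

General solution: y = (C₁ + C₂x)e^(5x)
Repeated root r = 5
Applying ICs: C₁ = 3, C₂ = -16
Particular solution: y = (3 - 16x)e^(5x)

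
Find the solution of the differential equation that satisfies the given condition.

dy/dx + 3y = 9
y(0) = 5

General solution: y = 3 + Ce^(-3x)
Applying y(0) = 5: C = 5 - 3 = 2
Particular solution: y = 3 + 2e^(-3x)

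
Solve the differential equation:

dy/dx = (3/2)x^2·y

Separating variables and integrating:
ln|y| = x^3/2 + C

General solution: y = Ce^(x^3/2)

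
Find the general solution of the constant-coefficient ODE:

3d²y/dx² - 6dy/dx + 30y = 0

Characteristic equation: 3r² - 6r + 30 = 0
Divide by 3: r² - 2r + 10 = 0
Roots: r = 1 ± 3i (complex conjugates)
General solution: y = e^x(C₁cos(3x) + C₂sin(3x))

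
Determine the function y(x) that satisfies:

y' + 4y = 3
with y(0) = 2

General solution: y = 3/4 + Ce^(-4x)
Applying y(0) = 2: C = 2 - 3/4 = 5/4
Particular solution: y = 3/4 + (5/4)e^(-4x)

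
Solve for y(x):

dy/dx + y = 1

Using integrating factor method:

General solution: y = 1 + Ce^(-x)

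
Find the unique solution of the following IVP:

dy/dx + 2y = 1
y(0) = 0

General solution: y = 1/2 + Ce^(-2x)
Applying y(0) = 0: C = 0 - 1/2 = -1/2
Particular solution: y = 1/2 - (1/2)e^(-2x)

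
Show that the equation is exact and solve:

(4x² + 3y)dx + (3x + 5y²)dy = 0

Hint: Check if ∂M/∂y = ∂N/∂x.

Verify exactness: ∂M/∂y = ∂N/∂x ✓
Find F(x,y) such that ∂F/∂x = M, ∂F/∂y = N
Solution: 4x³/3 + 3xy + 5y³/3 = C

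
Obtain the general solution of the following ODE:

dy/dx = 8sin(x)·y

Separating variables and integrating:
ln|y| = -8cos(x) + C

General solution: y = Ce^(-8cos(x))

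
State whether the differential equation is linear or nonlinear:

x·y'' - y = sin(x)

Linear (y and its derivatives appear to the first power only, no products of y terms)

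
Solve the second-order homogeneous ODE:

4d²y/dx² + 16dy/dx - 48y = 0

Characteristic equation: 4r² + 16r - 48 = 0
Divide by 4: r² + 4r - 12 = 0
Roots: r = 2, -6 (distinct real)
General solution: y = C₁e^(2x) + C₂e^(-6x)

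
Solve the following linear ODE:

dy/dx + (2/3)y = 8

Using integrating factor method:

General solution: y = 12 + Ce^(-2x/3)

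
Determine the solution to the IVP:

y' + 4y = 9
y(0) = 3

General solution: y = 9/4 + Ce^(-4x)
Applying y(0) = 3: C = 3 - 9/4 = 3/4
Particular solution: y = 9/4 + (3/4)e^(-4x)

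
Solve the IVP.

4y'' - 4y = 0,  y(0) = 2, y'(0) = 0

General solution: y = C₁e^x + C₂e^(-x)
Applying ICs: C₁ = 1, C₂ = 1
Particular solution: y = e^x + e^(-x)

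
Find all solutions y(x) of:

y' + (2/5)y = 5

Using integrating factor method:

General solution: y = 25/2 + Ce^(-2x/5)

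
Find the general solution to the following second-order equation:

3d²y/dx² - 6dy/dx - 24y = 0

Characteristic equation: 3r² - 6r - 24 = 0
Divide by 3: r² - 2r - 8 = 0
Roots: r = 4, -2 (distinct real)
General solution: y = C₁e^(4x) + C₂e^(-2x)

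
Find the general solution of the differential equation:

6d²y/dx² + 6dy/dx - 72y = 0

Characteristic equation: 6r² + 6r - 72 = 0
Divide by 6: r² + r - 12 = 0
Roots: r = 3, -4 (distinct real)
General solution: y = C₁e^(3x) + C₂e^(-4x)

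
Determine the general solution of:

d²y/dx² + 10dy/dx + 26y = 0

Characteristic equation: r² + 10r + 26 = 0
Roots: r = -5 ± i (complex conjugates)
General solution: y = e^(-5x)(C₁cos(x) + C₂sin(x))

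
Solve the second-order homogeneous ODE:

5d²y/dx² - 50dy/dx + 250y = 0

Characteristic equation: 5r² - 50r + 250 = 0
Divide by 5: r² - 10r + 50 = 0
Roots: r = 5 ± 5i (complex conjugates)
General solution: y = e^(5x)(C₁cos(5x) + C₂sin(5x))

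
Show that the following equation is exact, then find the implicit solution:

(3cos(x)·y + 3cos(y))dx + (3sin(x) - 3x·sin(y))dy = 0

Verify exactness: ∂M/∂y = ∂N/∂x ✓
Find F(x,y) such that ∂F/∂x = M, ∂F/∂y = N
Solution: 3sin(x)·y + 3x·cos(y) = C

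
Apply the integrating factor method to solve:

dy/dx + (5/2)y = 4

Using integrating factor method:

General solution: y = 8/5 + Ce^(-5x/2)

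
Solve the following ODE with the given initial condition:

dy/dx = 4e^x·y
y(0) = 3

General solution: y = Ce^(4e^x)
Applying IC y(0) = 3:
Particular solution: y = 3e^(4(e^x - 1))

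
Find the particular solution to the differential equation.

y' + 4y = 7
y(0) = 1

General solution: y = 7/4 + Ce^(-4x)
Applying y(0) = 1: C = 1 - 7/4 = -3/4
Particular solution: y = 7/4 - (3/4)e^(-4x)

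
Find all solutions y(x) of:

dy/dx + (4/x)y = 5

Using integrating factor method:

General solution: y = x + Cx^(-4)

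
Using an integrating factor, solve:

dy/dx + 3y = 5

Using integrating factor method:

General solution: y = 5/3 + Ce^(-3x)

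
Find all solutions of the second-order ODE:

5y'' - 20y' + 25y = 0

Characteristic equation: 5r² - 20r + 25 = 0
Divide by 5: r² - 4r + 5 = 0
Roots: r = 2 ± i (complex conjugates)
General solution: y = e^(2x)(C₁cos(x) + C₂sin(x))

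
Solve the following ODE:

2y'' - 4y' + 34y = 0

Characteristic equation: 2r² - 4r + 34 = 0
Divide by 2: r² - 2r + 17 = 0
Roots: r = 1 ± 4i (complex conjugates)
General solution: y = e^x(C₁cos(4x) + C₂sin(4x))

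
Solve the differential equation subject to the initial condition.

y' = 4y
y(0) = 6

General solution: y = Ce^(4x)
Applying IC y(0) = 6:
Particular solution: y = 6e^(4x)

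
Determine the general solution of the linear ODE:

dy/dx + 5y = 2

Using integrating factor method:

General solution: y = 2/5 + Ce^(-5x)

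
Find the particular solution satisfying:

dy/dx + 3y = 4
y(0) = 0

General solution: y = 4/3 + Ce^(-3x)
Applying y(0) = 0: C = 0 - 4/3 = -4/3
Particular solution: y = 4/3 - (4/3)e^(-3x)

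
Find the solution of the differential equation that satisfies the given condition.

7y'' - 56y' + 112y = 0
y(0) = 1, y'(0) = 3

General solution: y = (C₁ + C₂x)e^(4x)
Repeated root r = 4
Applying ICs: C₁ = 1, C₂ = -1
Particular solution: y = (1 - x)e^(4x)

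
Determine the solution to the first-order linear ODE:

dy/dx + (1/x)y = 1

Using integrating factor method:

General solution: y = (1/2)x + C/x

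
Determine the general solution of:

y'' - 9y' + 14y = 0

Characteristic equation: r² - 9r + 14 = 0
Roots: r = 7, 2 (distinct real)
General solution: y = C₁e^(7x) + C₂e^(2x)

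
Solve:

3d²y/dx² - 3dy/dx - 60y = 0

Characteristic equation: 3r² - 3r - 60 = 0
Divide by 3: r² - r - 20 = 0
Roots: r = 5, -4 (distinct real)
General solution: y = C₁e^(5x) + C₂e^(-4x)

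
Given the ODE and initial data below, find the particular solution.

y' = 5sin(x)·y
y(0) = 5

General solution: y = Ce^(-5cos(x))
Applying IC y(0) = 5:
Particular solution: y = 5e^(5(1-cos(x)))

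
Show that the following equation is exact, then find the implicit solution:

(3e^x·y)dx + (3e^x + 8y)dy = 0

Verify exactness: ∂M/∂y = ∂N/∂x ✓
Find F(x,y) such that ∂F/∂x = M, ∂F/∂y = N
Solution: 3e^x·y + 4y² = C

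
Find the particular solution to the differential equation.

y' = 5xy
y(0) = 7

General solution: y = Ce^(5x²/2)
Applying IC y(0) = 7:
Particular solution: y = 7e^(5x²/2)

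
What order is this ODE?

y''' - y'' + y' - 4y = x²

The order is 3 (highest derivative is of order 3).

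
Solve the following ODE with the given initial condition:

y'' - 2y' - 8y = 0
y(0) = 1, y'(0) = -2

General solution: y = C₁e^(4x) + C₂e^(-2x)
Applying ICs: C₁ = 0, C₂ = 1
Particular solution: y = e^(-2x)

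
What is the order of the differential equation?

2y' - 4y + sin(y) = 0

The order is 1 (highest derivative is of order 1).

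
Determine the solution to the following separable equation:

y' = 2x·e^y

Separating variables and integrating:
-e^(-y) = x² + C

General solution: y = -ln(C - x²)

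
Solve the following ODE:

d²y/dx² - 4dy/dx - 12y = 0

Characteristic equation: r² - 4r - 12 = 0
Roots: r = 6, -2 (distinct real)
General solution: y = C₁e^(6x) + C₂e^(-2x)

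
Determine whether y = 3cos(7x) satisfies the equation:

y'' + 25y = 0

Verification:
y'' = -147cos(7x)
y'' + 25y ≠ 0 (frequency mismatch: got 49 instead of 25)

No, it is not a solution.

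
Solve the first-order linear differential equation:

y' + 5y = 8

Using integrating factor method:

General solution: y = 8/5 + Ce^(-5x)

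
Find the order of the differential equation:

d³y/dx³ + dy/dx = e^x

The order is 3 (highest derivative is of order 3).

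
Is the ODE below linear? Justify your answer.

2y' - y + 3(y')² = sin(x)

No. Nonlinear ((y')² term)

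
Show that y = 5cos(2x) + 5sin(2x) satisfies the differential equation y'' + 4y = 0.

Verification:
y'' = -20cos(2x) - 20sin(2x)
y'' + 4y = 0 ✓

Yes, it is a solution.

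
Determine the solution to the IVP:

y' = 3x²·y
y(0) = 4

General solution: y = Ce^(x³)
Applying IC y(0) = 4:
Particular solution: y = 4e^(x³)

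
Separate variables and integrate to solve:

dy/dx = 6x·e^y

Separating variables and integrating:
-e^(-y) = 3x² + C

General solution: y = -ln(C - 3x²)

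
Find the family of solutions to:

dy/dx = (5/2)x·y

Separating variables and integrating:
ln|y| = 5x^2/4 + C

General solution: y = Ce^(5x^2/4)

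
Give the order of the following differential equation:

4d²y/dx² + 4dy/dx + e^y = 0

The order is 2 (highest derivative is of order 2).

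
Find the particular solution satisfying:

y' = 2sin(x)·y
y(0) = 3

General solution: y = Ce^(-2cos(x))
Applying IC y(0) = 3:
Particular solution: y = 3e^(2(1-cos(x)))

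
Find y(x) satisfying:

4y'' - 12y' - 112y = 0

Characteristic equation: 4r² - 12r - 112 = 0
Divide by 4: r² - 3r - 28 = 0
Roots: r = 7, -4 (distinct real)
General solution: y = C₁e^(7x) + C₂e^(-4x)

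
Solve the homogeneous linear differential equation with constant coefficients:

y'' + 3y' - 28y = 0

Characteristic equation: r² + 3r - 28 = 0
Roots: r = 4, -7 (distinct real)
General solution: y = C₁e^(4x) + C₂e^(-7x)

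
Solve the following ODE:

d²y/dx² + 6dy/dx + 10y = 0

Characteristic equation: r² + 6r + 10 = 0
Roots: r = -3 ± i (complex conjugates)
General solution: y = e^(-3x)(C₁cos(x) + C₂sin(x))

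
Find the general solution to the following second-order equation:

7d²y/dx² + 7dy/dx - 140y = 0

Characteristic equation: 7r² + 7r - 140 = 0
Divide by 7: r² + r - 20 = 0
Roots: r = 4, -5 (distinct real)
General solution: y = C₁e^(4x) + C₂e^(-5x)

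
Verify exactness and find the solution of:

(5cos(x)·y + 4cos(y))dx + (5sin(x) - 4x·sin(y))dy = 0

Verify exactness: ∂M/∂y = ∂N/∂x ✓
Find F(x,y) such that ∂F/∂x = M, ∂F/∂y = N
Solution: 5sin(x)·y + 4x·cos(y) = C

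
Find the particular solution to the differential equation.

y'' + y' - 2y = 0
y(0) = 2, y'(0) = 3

General solution: y = C₁e^x + C₂e^(-2x)
Applying ICs: C₁ = 7/3, C₂ = -1/3
Particular solution: y = (7/3)e^x - (1/3)e^(-2x)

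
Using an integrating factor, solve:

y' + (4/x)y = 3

Using integrating factor method:

General solution: y = (3/5)x + Cx^(-4)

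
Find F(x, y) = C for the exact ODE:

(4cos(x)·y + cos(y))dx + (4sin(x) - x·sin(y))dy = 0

Verify exactness: ∂M/∂y = ∂N/∂x ✓
Find F(x,y) such that ∂F/∂x = M, ∂F/∂y = N
Solution: 4sin(x)·y + x·cos(y) = C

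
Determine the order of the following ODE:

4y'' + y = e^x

The order is 2 (highest derivative is of order 2).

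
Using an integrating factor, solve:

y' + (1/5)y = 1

Using integrating factor method:

General solution: y = 5 + Ce^(-x/5)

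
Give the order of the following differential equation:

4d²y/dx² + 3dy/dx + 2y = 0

The order is 2 (highest derivative is of order 2).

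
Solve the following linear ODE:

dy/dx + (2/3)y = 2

Using integrating factor method:

General solution: y = 3 + Ce^(-2x/3)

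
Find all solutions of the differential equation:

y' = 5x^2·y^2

Separating variables and integrating:
-1/y = 5x^3/3 + C

General solution: y^-1 = (-5/3)x^3 + C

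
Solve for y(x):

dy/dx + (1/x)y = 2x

Using integrating factor method:

General solution: y = (2/3)x^2 + C/x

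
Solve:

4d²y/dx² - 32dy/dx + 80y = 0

Characteristic equation: 4r² - 32r + 80 = 0
Divide by 4: r² - 8r + 20 = 0
Roots: r = 4 ± 2i (complex conjugates)
General solution: y = e^(4x)(C₁cos(2x) + C₂sin(2x))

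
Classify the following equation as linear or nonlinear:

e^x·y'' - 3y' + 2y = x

Linear (y and its derivatives appear to the first power only, no products of y terms)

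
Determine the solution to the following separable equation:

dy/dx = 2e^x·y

Separating variables and integrating:
ln|y| = 2e^x + C

General solution: y = Ce^(2e^x)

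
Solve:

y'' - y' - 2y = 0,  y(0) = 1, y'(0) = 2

General solution: y = C₁e^(2x) + C₂e^(-x)
Applying ICs: C₁ = 1, C₂ = 0
Particular solution: y = e^(2x)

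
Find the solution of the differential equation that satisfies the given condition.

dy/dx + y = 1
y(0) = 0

General solution: y = 1 + Ce^(-x)
Applying y(0) = 0: C = 0 - 1 = -1
Particular solution: y = 1 - e^(-x)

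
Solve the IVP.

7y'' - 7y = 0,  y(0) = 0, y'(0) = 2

General solution: y = C₁e^x + C₂e^(-x)
Applying ICs: C₁ = 1, C₂ = -1
Particular solution: y = e^x - e^(-x)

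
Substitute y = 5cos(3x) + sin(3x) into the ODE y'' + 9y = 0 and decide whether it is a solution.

Verification:
y'' = -45cos(3x) - 9sin(3x)
y'' + 9y = 0 ✓

Yes, it is a solution.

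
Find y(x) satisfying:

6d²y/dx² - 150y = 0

Characteristic equation: 6r² - 150 = 0
Divide by 6: r² - 25 = 0
Roots: r = 5, -5 (distinct real)
General solution: y = C₁e^(5x) + C₂e^(-5x)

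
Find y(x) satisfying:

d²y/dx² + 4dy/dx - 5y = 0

Characteristic equation: r² + 4r - 5 = 0
Roots: r = 1, -5 (distinct real)
General solution: y = C₁e^x + C₂e^(-5x)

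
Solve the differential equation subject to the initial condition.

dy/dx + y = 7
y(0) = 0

General solution: y = 7 + Ce^(-x)
Applying y(0) = 0: C = 0 - 7 = -7
Particular solution: y = 7 - 7e^(-x)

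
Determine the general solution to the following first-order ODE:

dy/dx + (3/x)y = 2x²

Using integrating factor method:

General solution: y = (1/3)x^3 + Cx^(-3)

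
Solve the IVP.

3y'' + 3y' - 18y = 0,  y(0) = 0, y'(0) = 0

General solution: y = C₁e^(2x) + C₂e^(-3x)
Applying ICs: C₁ = 0, C₂ = 0
Particular solution: y = 0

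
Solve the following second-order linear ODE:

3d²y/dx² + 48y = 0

Characteristic equation: 3r² + 48 = 0
Divide by 3: r² + 16 = 0
Roots: r = ±4i (complex conjugates)
General solution: y = C₁cos(4x) + C₂sin(4x)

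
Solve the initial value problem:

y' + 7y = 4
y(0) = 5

General solution: y = 4/7 + Ce^(-7x)
Applying y(0) = 5: C = 5 - 4/7 = 31/7
Particular solution: y = 4/7 + (31/7)e^(-7x)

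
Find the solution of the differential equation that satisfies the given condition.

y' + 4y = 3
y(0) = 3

General solution: y = 3/4 + Ce^(-4x)
Applying y(0) = 3: C = 3 - 3/4 = 9/4
Particular solution: y = 3/4 + (9/4)e^(-4x)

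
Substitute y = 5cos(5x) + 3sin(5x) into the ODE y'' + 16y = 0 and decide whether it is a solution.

Verification:
y'' = -125cos(5x) - 75sin(5x)
y'' + 16y ≠ 0 (frequency mismatch: got 25 instead of 16)

No, it is not a solution.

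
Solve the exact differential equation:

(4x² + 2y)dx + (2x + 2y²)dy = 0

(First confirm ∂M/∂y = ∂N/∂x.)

Verify exactness: ∂M/∂y = ∂N/∂x ✓
Find F(x,y) such that ∂F/∂x = M, ∂F/∂y = N
Solution: 4x³/3 + 2xy + 2y³/3 = C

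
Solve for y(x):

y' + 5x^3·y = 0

Using integrating factor method:

General solution: y = Ce^(-5x^4/4)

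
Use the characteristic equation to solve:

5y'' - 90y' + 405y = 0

Characteristic equation: 5r² - 90r + 405 = 0
Divide by 5: r² - 18r + 81 = 0
Factored: (r - 9)² = 0
Repeated root: r = 9
General solution: y = (C₁ + C₂x)e^(9x)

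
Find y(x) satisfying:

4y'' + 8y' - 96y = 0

Characteristic equation: 4r² + 8r - 96 = 0
Divide by 4: r² + 2r - 24 = 0
Roots: r = 4, -6 (distinct real)
General solution: y = C₁e^(4x) + C₂e^(-6x)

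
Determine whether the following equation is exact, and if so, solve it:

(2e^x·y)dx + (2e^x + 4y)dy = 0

Verify exactness: ∂M/∂y = ∂N/∂x ✓
Find F(x,y) such that ∂F/∂x = M, ∂F/∂y = N
Solution: 2e^x·y + 2y² = C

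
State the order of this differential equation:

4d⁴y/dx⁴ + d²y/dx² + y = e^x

The order is 4 (highest derivative is of order 4).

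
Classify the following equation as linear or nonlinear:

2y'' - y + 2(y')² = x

Nonlinear ((y')² term)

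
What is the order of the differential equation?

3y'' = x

The order is 2 (highest derivative is of order 2).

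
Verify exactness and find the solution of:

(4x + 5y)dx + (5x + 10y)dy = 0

Verify exactness: ∂M/∂y = ∂N/∂x ✓
Find F(x,y) such that ∂F/∂x = M, ∂F/∂y = N
Solution: 2x² + 5xy + 5y² = C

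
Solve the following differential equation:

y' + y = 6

Using integrating factor method:

General solution: y = 6 + Ce^(-x)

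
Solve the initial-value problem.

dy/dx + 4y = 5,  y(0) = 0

General solution: y = 5/4 + Ce^(-4x)
Applying y(0) = 0: C = 0 - 5/4 = -5/4
Particular solution: y = 5/4 - (5/4)e^(-4x)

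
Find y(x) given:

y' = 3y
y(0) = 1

General solution: y = Ce^(3x)
Applying IC y(0) = 1:
Particular solution: y = e^(3x)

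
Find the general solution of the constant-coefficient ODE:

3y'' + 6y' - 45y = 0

Characteristic equation: 3r² + 6r - 45 = 0
Divide by 3: r² + 2r - 15 = 0
Roots: r = 3, -5 (distinct real)
General solution: y = C₁e^(3x) + C₂e^(-5x)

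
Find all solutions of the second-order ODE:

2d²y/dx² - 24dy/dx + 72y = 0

Characteristic equation: 2r² - 24r + 72 = 0
Divide by 2: r² - 12r + 36 = 0
Factored: (r - 6)² = 0
Repeated root: r = 6
General solution: y = (C₁ + C₂x)e^(6x)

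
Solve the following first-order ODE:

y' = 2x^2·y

Separating variables and integrating:
ln|y| = 2x^3/3 + C

General solution: y = Ce^(2x^3/3)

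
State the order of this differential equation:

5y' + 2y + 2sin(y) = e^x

The order is 1 (highest derivative is of order 1).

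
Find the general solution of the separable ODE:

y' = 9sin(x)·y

Separating variables and integrating:
ln|y| = -9cos(x) + C

General solution: y = Ce^(-9cos(x))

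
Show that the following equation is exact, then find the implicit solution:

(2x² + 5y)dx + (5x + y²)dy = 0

Verify exactness: ∂M/∂y = ∂N/∂x ✓
Find F(x,y) such that ∂F/∂x = M, ∂F/∂y = N
Solution: 2x³/3 + 5xy + y³/3 = C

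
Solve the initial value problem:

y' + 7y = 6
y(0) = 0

General solution: y = 6/7 + Ce^(-7x)
Applying y(0) = 0: C = 0 - 6/7 = -6/7
Particular solution: y = 6/7 - (6/7)e^(-7x)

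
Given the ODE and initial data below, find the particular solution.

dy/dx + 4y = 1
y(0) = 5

General solution: y = 1/4 + Ce^(-4x)
Applying y(0) = 5: C = 5 - 1/4 = 19/4
Particular solution: y = 1/4 + (19/4)e^(-4x)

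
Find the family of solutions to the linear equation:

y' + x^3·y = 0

Using integrating factor method:

General solution: y = Ce^(-x^4/4)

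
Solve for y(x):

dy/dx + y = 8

Using integrating factor method:

General solution: y = 8 + Ce^(-x)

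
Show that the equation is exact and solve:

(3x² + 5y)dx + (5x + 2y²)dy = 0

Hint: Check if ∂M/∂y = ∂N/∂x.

Verify exactness: ∂M/∂y = ∂N/∂x ✓
Find F(x,y) such that ∂F/∂x = M, ∂F/∂y = N
Solution: x³ + 5xy + 2y³/3 = C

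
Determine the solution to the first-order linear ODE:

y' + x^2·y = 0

Using integrating factor method:

General solution: y = Ce^(-x^3/3)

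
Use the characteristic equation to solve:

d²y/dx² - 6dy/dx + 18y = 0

Characteristic equation: r² - 6r + 18 = 0
Roots: r = 3 ± 3i (complex conjugates)
General solution: y = e^(3x)(C₁cos(3x) + C₂sin(3x))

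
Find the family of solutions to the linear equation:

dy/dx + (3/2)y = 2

Using integrating factor method:

General solution: y = 4/3 + Ce^(-3x/2)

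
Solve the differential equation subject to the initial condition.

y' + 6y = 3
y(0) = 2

General solution: y = 1/2 + Ce^(-6x)
Applying y(0) = 2: C = 2 - 1/2 = 3/2
Particular solution: y = 1/2 + (3/2)e^(-6x)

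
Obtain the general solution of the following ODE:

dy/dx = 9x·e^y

Separating variables and integrating:
-e^(-y) = 9x²/2 + C

General solution: y = -ln(C - 9x²/2)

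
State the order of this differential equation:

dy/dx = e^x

The order is 1 (highest derivative is of order 1).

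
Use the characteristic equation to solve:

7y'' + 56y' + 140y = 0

Characteristic equation: 7r² + 56r + 140 = 0
Divide by 7: r² + 8r + 20 = 0
Roots: r = -4 ± 2i (complex conjugates)
General solution: y = e^(-4x)(C₁cos(2x) + C₂sin(2x))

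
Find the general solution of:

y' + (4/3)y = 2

Using integrating factor method:

General solution: y = 3/2 + Ce^(-4x/3)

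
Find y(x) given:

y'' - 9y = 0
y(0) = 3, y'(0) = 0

General solution: y = C₁e^(3x) + C₂e^(-3x)
Applying ICs: C₁ = 3/2, C₂ = 3/2
Particular solution: y = (3/2)e^(3x) + (3/2)e^(-3x)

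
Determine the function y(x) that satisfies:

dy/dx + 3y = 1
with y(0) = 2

General solution: y = 1/3 + Ce^(-3x)
Applying y(0) = 2: C = 2 - 1/3 = 5/3
Particular solution: y = 1/3 + (5/3)e^(-3x)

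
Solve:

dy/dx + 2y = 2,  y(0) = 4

General solution: y = 1 + Ce^(-2x)
Applying y(0) = 4: C = 4 - 1 = 3
Particular solution: y = 1 + 3e^(-2x)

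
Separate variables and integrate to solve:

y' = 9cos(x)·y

Separating variables and integrating:
ln|y| = 9sin(x) + C

General solution: y = Ce^(9sin(x))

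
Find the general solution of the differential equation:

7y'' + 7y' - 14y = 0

Characteristic equation: 7r² + 7r - 14 = 0
Divide by 7: r² + r - 2 = 0
Roots: r = 1, -2 (distinct real)
General solution: y = C₁e^x + C₂e^(-2x)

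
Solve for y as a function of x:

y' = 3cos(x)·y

Separating variables and integrating:
ln|y| = 3sin(x) + C

General solution: y = Ce^(3sin(x))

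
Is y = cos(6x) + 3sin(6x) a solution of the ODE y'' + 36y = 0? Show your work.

Verification:
y'' = -36cos(6x) - 108sin(6x)
y'' + 36y = 0 ✓

Yes, it is a solution.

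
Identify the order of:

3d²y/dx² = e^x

The order is 2 (highest derivative is of order 2).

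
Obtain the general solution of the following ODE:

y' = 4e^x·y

Separating variables and integrating:
ln|y| = 4e^x + C

General solution: y = Ce^(4e^x)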